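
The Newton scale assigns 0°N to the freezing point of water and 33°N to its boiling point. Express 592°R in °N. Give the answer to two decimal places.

First in Celsius: (592 - 491.67) × 5/9 = 55.7389°C.
Linearly onto the Newton scale: 0 + (55.7389 / 100) × (33 - 0) = 18.39°N.

18.39°N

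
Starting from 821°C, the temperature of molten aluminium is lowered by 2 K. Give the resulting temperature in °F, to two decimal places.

The 2 K change is an interval; Kelvin and Celsius degrees are the same size, so ΔC = -2°C.
Final Celsius temperature: 821.0000 - 2.0000 = 819.0000°C.
In Fahrenheit: 819.0000 × 1.8 + 32 = 1506.20°F.

1506.20°F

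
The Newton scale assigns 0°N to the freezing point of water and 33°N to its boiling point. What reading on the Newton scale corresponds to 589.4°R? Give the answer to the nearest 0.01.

First in Celsius: (589.4 - 491.67) × 5/9 = 54.2944°C.
Linearly onto the Newton scale: 0 + (54.2944 / 100) × (33 - 0) = 17.92°N.

17.92°N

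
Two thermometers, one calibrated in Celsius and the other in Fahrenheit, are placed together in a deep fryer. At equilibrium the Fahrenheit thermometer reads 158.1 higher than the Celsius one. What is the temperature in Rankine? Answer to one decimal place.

Let x be the Celsius reading; then the Fahrenheit reading is 1.8·x + 32.
(1.8·x + 32) - x = 158.1  ⇒  (0.8)·x = 126.1  ⇒  x = 157.6250°C.
In Rankine: 157.6250 × 1.8 + 491.67 = 775.4°R.

775.4°R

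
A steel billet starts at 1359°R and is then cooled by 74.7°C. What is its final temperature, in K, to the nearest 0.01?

Initial temperature in Celsius: (1359 - 491.67) × 5/9 = 481.8500°C.
Final Celsius temperature: 481.8500 - 74.7000 = 407.1500°C.
In kelvin: 407.1500 + 273.15 = 680.30 K.

680.30 K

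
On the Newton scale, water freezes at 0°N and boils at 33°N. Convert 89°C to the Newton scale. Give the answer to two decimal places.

29.37°N

Linearly onto the Newton scale: 0 + (89.0000 / 100) × (33 - 0) = 29.37°N.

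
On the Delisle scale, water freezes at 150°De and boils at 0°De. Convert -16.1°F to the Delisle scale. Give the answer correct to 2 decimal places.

First in Celsius: (-16.1 - 32) × 5/9 = -26.7222°C.
Linearly onto the Delisle scale: 150 + (-26.7222 / 100) × (0 - 150) = 190.08°De.

190.08°De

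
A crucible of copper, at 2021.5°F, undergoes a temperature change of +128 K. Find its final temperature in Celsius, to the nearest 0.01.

1233.28°C

Initial temperature in Celsius: (2021.5 - 32) × 5/9 = 1105.2778°C.
The 128 K change is an interval; Kelvin and Celsius degrees are the same size, so ΔC = +128°C.
Final Celsius temperature: 1105.2778 + 128.0000 = 1233.2778°C.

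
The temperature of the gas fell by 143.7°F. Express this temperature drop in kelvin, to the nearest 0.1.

Only the scale ratio 5/9 matters for a change in temperature.
143.7 × 5/9 = 79.8.

79.8 K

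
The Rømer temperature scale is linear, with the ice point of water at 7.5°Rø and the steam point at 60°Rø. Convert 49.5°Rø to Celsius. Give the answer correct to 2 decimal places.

Linear interpolation between the fixed points: C = (49.5 - 7.5) × 100 / (60 - 7.5) = 80.0000°C.

80.00°C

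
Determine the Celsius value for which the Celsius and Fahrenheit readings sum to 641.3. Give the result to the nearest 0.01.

Let C be the Celsius reading. The Fahrenheit reading is F = 1.8·C + 32.
Require C + F = 641.3: (2.8)·C + 32 = 641.3.
C = (641.3 - 32) / (2.8) = 217.61.

217.61°C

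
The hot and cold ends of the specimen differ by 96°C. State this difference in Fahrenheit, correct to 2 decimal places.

172.80°F

Only the scale ratio 1.8 matters for a change in temperature.
96 × 1.8 = 172.80.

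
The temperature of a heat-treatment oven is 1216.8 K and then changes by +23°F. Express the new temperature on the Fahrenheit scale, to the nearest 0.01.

Initial temperature in Celsius: 1216.8 - 273.15 = 943.6500°C.
The 23°F change is an interval, so only the factor 5/9 applies: +23 × 5/9 = +12.7778°C.
Final Celsius temperature: 943.6500 + 12.7778 = 956.4278°C.
In Fahrenheit: 956.4278 × 1.8 + 32 = 1753.57°F.

1753.57°F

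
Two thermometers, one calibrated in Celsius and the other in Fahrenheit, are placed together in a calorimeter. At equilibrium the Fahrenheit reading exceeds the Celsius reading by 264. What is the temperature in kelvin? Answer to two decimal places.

563.15 K

Let x be the Celsius reading; then the Fahrenheit reading is 1.8·x + 32.
(1.8·x + 32) - x = 264  ⇒  (0.8)·x = 232  ⇒  x = 290.0000°C.
In kelvin: 290.0000 + 273.15 = 563.15 K.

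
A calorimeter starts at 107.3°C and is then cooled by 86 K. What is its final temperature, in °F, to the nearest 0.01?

70.34°F

The 86 K change is an interval; Kelvin and Celsius degrees are the same size, so ΔC = -86°C.
Final Celsius temperature: 107.3000 - 86.0000 = 21.3000°C.
In Fahrenheit: 21.3000 × 1.8 + 32 = 70.34°F.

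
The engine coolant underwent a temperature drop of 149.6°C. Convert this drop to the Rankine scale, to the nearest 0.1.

Only the scale ratio 1.8 matters for a change in temperature.
149.6 × 1.8 = 269.3.

269.3°R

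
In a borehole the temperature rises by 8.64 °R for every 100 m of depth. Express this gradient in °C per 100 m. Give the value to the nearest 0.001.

The quantity depends on a temperature interval, so only the ratio of degree sizes applies; the offset between the scales is irrelevant.
A change of 1°R is a change of 5/9°C, so 8.64 × 5/9 = 4.800.

4.800 °C/100 m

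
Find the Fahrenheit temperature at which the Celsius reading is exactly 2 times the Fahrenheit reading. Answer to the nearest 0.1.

-12.3°F

Let F be the Fahrenheit reading. The Celsius reading is C = 5/9·F - 17.7778.
Require C = 2·F: 5/9·F - 17.7778 = 2·F.
(-13/9)·F = 17.7778  ⇒  F = -12.3.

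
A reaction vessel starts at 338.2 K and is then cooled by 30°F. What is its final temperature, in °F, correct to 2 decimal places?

119.09°F

Initial temperature in Celsius: 338.2 - 273.15 = 65.0500°C.
The 30°F change is an interval, so only the factor 5/9 applies: -30 × 5/9 = -16.6667°C.
Final Celsius temperature: 65.0500 - 16.6667 = 48.3833°C.
In Fahrenheit: 48.3833 × 1.8 + 32 = 119.09°F.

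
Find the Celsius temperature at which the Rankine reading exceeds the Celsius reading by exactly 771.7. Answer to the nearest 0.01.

350.04°C

Let C be the Celsius reading. The Rankine reading is R = 1.8·C + 491.67.
Require R - C = 771.7: (0.8)·C + 491.67 = 771.7.
C = (771.7 - 491.67) / (0.8) = 350.04.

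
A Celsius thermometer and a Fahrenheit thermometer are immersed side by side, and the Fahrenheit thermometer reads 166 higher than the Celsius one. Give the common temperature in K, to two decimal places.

Let x be the Celsius reading; then the Fahrenheit reading is 1.8·x + 32.
(1.8·x + 32) - x = 166  ⇒  (0.8)·x = 134  ⇒  x = 167.5000°C.
In kelvin: 167.5000 + 273.15 = 440.65 K.

440.65 K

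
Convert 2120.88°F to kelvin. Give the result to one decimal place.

1433.6 K

In Celsius: (2120.88 - 32) × 5/9 = 1160.4889°C.
In kelvin: 1160.4889 + 273.15 = 1433.6 K.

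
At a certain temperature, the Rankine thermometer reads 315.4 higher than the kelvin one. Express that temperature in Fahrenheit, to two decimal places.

Let x be the kelvin reading; then the Rankine reading is 1.8·x.
(1.8·x) - x = 315.4  ⇒  (0.8)·x = 315.4  ⇒  x = 394.2500 K.
In Celsius: 394.25 - 273.15 = 121.1000°C.
In Fahrenheit: 121.1000 × 1.8 + 32 = 249.98°F.

249.98°F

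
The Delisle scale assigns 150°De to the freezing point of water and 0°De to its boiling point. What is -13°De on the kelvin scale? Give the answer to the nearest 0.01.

Linear interpolation between the fixed points: C = (-13 - 150) × 100 / (0 - 150) = 108.6667°C.
Then 108.6667 + 273.15 = 381.82 K.

381.82 K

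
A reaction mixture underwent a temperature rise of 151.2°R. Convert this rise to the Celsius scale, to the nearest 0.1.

For a temperature interval the offset drops out; only the factor 5/9 applies.
151.2 × 5/9 = 84.0.

84.0°C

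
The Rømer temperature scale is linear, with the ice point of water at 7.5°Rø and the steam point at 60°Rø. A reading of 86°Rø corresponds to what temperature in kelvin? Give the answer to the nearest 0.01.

Linear interpolation between the fixed points: C = (86 - 7.5) × 100 / (60 - 7.5) = 149.5238°C.
Then 149.5238 + 273.15 = 422.67 K.

422.67 K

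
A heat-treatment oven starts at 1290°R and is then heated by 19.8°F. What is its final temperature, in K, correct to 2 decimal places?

727.67 K

Initial temperature in Celsius: (1290 - 491.67) × 5/9 = 443.5167°C.
The 19.8°F change is an interval, so only the factor 5/9 applies: +19.8 × 5/9 = +11.0000°C.
Final Celsius temperature: 443.5167 + 11.0000 = 454.5167°C.
In kelvin: 454.5167 + 273.15 = 727.67 K.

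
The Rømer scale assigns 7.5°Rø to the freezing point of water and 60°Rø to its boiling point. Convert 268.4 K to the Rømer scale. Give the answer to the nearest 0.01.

5.01°Rø

First in Celsius: 268.4 - 273.15 = -4.7500°C.
Linearly onto the Rømer scale: 7.5 + (-4.7500 / 100) × (60 - 7.5) = 5.01°Rø.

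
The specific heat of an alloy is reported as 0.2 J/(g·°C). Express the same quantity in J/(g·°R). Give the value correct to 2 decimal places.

0.11 J/(g·°R)

The quantity depends on a temperature interval, so only the ratio of degree sizes applies; the offset between the scales is irrelevant.
A change of 1°R is a change of 5/9°C, so per °R the value is 0.2 × 5/9 = 0.11.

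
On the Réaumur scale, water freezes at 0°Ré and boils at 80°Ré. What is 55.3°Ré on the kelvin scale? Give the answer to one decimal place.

Linear interpolation between the fixed points: C = (55.3 - 0) × 100 / (80 - 0) = 69.1250°C.
Then 69.1250 + 273.15 = 342.3 K.

342.3 K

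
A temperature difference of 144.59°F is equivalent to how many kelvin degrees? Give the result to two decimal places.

80.33 K

Only the scale ratio 5/9 matters for a change in temperature.
144.59 × 5/9 = 80.33.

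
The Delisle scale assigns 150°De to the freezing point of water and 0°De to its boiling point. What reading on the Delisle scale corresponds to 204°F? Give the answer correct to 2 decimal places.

First in Celsius: (204 - 32) × 5/9 = 95.5556°C.
Linearly onto the Delisle scale: 150 + (95.5556 / 100) × (0 - 150) = 6.67°De.

6.67°De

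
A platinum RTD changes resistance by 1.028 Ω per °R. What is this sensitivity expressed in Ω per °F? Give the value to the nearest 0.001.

Since only a temperature interval is involved, the additive offset between the scales drops out.
A change of 1°F is a change of 1°R, so per °F the value is 1.028 × 1 = 1.028.

1.028 Ω per °F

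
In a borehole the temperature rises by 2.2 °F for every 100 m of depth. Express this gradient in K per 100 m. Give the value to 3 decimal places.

The quantity depends on a temperature interval, so only the ratio of degree sizes applies; the offset between the scales is irrelevant.
A change of 1°F is a change of 5/9 K, so 2.2 × 5/9 = 1.222.

1.222 K/100 m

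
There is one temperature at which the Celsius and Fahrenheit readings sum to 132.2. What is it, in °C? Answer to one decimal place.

35.8°C

Let C be the Celsius reading. The Fahrenheit reading is F = 1.8·C + 32.
Require C + F = 132.2: (2.8)·C + 32 = 132.2.
C = (132.2 - 32) / (2.8) = 35.8.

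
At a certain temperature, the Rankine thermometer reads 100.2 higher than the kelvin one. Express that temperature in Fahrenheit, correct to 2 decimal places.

-234.22°F

Let x be the kelvin reading; then the Rankine reading is 1.8·x.
(1.8·x) - x = 100.2  ⇒  (0.8)·x = 100.2  ⇒  x = 125.2500 K.
In Celsius: 125.25 - 273.15 = -147.9000°C.
In Fahrenheit: -147.9000 × 1.8 + 32 = -234.22°F.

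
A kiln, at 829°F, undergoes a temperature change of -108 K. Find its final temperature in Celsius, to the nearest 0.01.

334.78°C

Initial temperature in Celsius: (829 - 32) × 5/9 = 442.7778°C.
The 108 K change is an interval; Kelvin and Celsius degrees are the same size, so ΔC = -108°C.
Final Celsius temperature: 442.7778 - 108.0000 = 334.7778°C.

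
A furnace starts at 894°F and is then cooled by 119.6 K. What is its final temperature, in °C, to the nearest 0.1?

359.3°C

Initial temperature in Celsius: (894 - 32) × 5/9 = 478.8889°C.
The 119.6 K change is an interval; Kelvin and Celsius degrees are the same size, so ΔC = -119.6°C.
Final Celsius temperature: 478.8889 - 119.6000 = 359.2889°C.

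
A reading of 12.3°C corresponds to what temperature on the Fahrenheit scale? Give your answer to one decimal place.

54.1°F

In Fahrenheit: 12.3000 × 1.8 + 32 = 54.1°F.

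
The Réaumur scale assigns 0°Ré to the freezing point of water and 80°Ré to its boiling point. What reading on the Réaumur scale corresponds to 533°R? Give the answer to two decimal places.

First in Celsius: (533 - 491.67) × 5/9 = 22.9611°C.
Linearly onto the Réaumur scale: 0 + (22.9611 / 100) × (80 - 0) = 18.37°Ré.

18.37°Ré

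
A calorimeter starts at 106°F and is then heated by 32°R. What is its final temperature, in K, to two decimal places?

332.04 K

Initial temperature in Celsius: (106 - 32) × 5/9 = 41.1111°C.
The 32°R change is an interval, so only the factor 5/9 applies: +32 × 5/9 = +17.7778°C.
Final Celsius temperature: 41.1111 + 17.7778 = 58.8889°C.
In kelvin: 58.8889 + 273.15 = 332.04 K.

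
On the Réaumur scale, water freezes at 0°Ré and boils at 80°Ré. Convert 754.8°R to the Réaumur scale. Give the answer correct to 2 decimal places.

116.95°Ré

First in Celsius: (754.8 - 491.67) × 5/9 = 146.1833°C.
Linearly onto the Réaumur scale: 0 + (146.1833 / 100) × (80 - 0) = 116.95°Ré.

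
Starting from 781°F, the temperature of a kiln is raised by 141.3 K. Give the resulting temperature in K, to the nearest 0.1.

Initial temperature in Celsius: (781 - 32) × 5/9 = 416.1111°C.
The 141.3 K change is an interval; Kelvin and Celsius degrees are the same size, so ΔC = +141.3°C.
Final Celsius temperature: 416.1111 + 141.3000 = 557.4111°C.
In kelvin: 557.4111 + 273.15 = 830.6 K.

830.6 K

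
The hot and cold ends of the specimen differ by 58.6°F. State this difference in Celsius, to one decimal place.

32.6°C

An interval of 1°F corresponds to 5/9°C.
58.6 × 5/9 = 32.6.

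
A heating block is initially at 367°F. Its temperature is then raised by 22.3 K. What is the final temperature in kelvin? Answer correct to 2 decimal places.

Initial temperature in Celsius: (367 - 32) × 5/9 = 186.1111°C.
The 22.3 K change is an interval; Kelvin and Celsius degrees are the same size, so ΔC = +22.3°C.
Final Celsius temperature: 186.1111 + 22.3000 = 208.4111°C.
In kelvin: 208.4111 + 273.15 = 481.56 K.

481.56 K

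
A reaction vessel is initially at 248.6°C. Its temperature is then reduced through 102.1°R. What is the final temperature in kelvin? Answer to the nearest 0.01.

465.03 K

The 102.1°R change is an interval, so only the factor 5/9 applies: -102.1 × 5/9 = -56.7222°C.
Final Celsius temperature: 248.6000 - 56.7222 = 191.8778°C.
In kelvin: 191.8778 + 273.15 = 465.03 K.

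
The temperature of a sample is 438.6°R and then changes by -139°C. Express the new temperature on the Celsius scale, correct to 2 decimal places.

Initial temperature in Celsius: (438.6 - 491.67) × 5/9 = -29.4833°C.
Final Celsius temperature: -29.4833 - 139.0000 = -168.4833°C.

-168.48°C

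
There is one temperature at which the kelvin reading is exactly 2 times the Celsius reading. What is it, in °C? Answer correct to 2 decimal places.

Let C be the Celsius reading. The kelvin reading is K = 1·C + 273.15.
Require K = 2·C: 1·C + 273.15 = 2·C.
(-1)·C = -273.15  ⇒  C = 273.15.

273.15°C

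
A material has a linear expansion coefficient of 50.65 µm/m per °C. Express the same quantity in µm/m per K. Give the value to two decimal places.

Since only a temperature interval is involved, the additive offset between the scales drops out.
A change of 1 K is a change of 1°C, so per K the value is 50.65 × 1 = 50.65.

50.65 µm/m per K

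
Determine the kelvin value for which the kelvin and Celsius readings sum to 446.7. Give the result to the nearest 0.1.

Let K be the kelvin reading. The Celsius reading is C = 1·K - 273.15.
Require K + C = 446.7: (2)·K - 273.15 = 446.7.
K = (446.7 + 273.15) / (2) = 359.9.

359.9 K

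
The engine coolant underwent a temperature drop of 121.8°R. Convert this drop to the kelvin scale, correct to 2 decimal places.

67.67 K

An interval of 1°R corresponds to 5/9 K.
121.8 × 5/9 = 67.67.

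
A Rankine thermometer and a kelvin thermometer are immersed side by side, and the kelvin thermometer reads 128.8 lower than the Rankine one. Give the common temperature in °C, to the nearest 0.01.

Let x be the Rankine reading; then the kelvin reading is 5/9·x.
(5/9·x) - x = -128.8  ⇒  (-4/9)·x = -128.8  ⇒  x = 289.8000°R.
In Celsius: (289.8 - 491.67) × 5/9 = -112.15°C.

-112.15°C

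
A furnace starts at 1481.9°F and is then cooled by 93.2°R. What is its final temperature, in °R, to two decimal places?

Initial temperature in Celsius: (1481.9 - 32) × 5/9 = 805.5000°C.
The 93.2°R change is an interval, so only the factor 5/9 applies: -93.2 × 5/9 = -51.7778°C.
Final Celsius temperature: 805.5000 - 51.7778 = 753.7222°C.
In Rankine: 753.7222 × 1.8 + 491.67 = 1848.37°R.

1848.37°R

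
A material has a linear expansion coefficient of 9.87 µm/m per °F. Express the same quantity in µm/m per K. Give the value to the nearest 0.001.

17.766 µm/m per K

Since only a temperature interval is involved, the additive offset between the scales drops out.
A change of 1 K is a change of 1.8°F, so per K the value is 9.87 × 1.8 = 17.766.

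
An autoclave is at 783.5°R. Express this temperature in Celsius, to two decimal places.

In Celsius: (783.5 - 491.67) × 5/9 = 162.1278°C.

162.13°C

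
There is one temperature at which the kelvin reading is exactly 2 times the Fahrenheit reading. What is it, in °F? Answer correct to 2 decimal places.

176.80°F

Let F be the Fahrenheit reading. The kelvin reading is K = 5/9·F + 255.372.
Require K = 2·F: 5/9·F + 255.372 = 2·F.
(-13/9)·F = -255.372  ⇒  F = 176.80.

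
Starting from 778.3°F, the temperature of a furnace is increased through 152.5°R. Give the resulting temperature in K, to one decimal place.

Initial temperature in Celsius: (778.3 - 32) × 5/9 = 414.6111°C.
The 152.5°R change is an interval, so only the factor 5/9 applies: +152.5 × 5/9 = +84.7222°C.
Final Celsius temperature: 414.6111 + 84.7222 = 499.3333°C.
In kelvin: 499.3333 + 273.15 = 772.5 K.

772.5 K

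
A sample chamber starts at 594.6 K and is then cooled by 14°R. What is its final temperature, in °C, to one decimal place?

Initial temperature in Celsius: 594.6 - 273.15 = 321.4500°C.
The 14°R change is an interval, so only the factor 5/9 applies: -14 × 5/9 = -7.7778°C.
Final Celsius temperature: 321.4500 - 7.7778 = 313.6722°C.

313.7°C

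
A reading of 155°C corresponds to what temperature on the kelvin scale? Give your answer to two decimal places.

In kelvin: 155.0000 + 273.15 = 428.15 K.

428.15 K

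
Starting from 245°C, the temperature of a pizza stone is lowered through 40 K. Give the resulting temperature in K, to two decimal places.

The 40 K change is an interval; Kelvin and Celsius degrees are the same size, so ΔC = -40°C.
Final Celsius temperature: 245.0000 - 40.0000 = 205.0000°C.
In kelvin: 205.0000 + 273.15 = 478.15 K.

478.15 K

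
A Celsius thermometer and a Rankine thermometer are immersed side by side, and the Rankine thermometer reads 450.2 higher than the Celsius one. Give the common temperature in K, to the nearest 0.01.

Let x be the Celsius reading; then the Rankine reading is 1.8·x + 491.67.
(1.8·x + 491.67) - x = 450.2  ⇒  (0.8)·x = -41.47  ⇒  x = -51.8375°C.
In kelvin: -51.8375 + 273.15 = 221.31 K.

221.31 K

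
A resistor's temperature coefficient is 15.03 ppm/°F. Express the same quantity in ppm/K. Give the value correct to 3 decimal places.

The quantity depends on a temperature interval, so only the ratio of degree sizes applies; the offset between the scales is irrelevant.
A change of 1 K is a change of 1.8°F, so per K the value is 15.03 × 1.8 = 27.054.

27.054 ppm/K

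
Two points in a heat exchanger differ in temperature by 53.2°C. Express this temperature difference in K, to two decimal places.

53.20 K

Celsius and kelvin degrees are the same size, so the interval is unchanged: 53.20.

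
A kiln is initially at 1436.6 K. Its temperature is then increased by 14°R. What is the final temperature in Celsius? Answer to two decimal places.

Initial temperature in Celsius: 1436.6 - 273.15 = 1163.4500°C.
The 14°R change is an interval, so only the factor 5/9 applies: +14 × 5/9 = +7.7778°C.
Final Celsius temperature: 1163.4500 + 7.7778 = 1171.2278°C.

1171.23°C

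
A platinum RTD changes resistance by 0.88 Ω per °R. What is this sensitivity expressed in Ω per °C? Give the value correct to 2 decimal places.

1.58 Ω per °C

Since only a temperature interval is involved, the additive offset between the scales drops out.
A change of 1°C is a change of 1.8°R, so per °C the value is 0.88 × 1.8 = 1.58.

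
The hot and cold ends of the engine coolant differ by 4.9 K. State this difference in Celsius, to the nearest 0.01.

Kelvin and Celsius degrees are the same size, so the interval is unchanged: 4.90.

4.90°C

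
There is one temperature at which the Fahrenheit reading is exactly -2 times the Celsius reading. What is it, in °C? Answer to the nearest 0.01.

-8.42°C

Let C be the Celsius reading. The Fahrenheit reading is F = 1.8·C + 32.
Require F = -2·C: 1.8·C + 32 = -2·C.
(3.8)·C = -32  ⇒  C = -8.42.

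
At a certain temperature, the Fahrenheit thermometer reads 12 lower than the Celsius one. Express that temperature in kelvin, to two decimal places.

Let x be the Celsius reading; then the Fahrenheit reading is 1.8·x + 32.
(1.8·x + 32) - x = -12  ⇒  (0.8)·x = -44  ⇒  x = -55.0000°C.
In kelvin: -55.0000 + 273.15 = 218.15 K.

218.15 K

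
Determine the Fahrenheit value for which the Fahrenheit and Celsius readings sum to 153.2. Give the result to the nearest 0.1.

Let F be the Fahrenheit reading. The Celsius reading is C = 5/9·F - 17.7778.
Require F + C = 153.2: (14/9)·F - 17.7778 = 153.2.
F = (153.2 + 17.7778) / (14/9) = 109.9.

109.9°F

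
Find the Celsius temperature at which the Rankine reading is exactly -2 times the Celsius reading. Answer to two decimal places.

Let C be the Celsius reading. The Rankine reading is R = 1.8·C + 491.67.
Require R = -2·C: 1.8·C + 491.67 = -2·C.
(3.8)·C = -491.67  ⇒  C = -129.39.

-129.39°C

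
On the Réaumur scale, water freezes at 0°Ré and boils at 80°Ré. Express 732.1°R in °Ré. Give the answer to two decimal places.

First in Celsius: (732.1 - 491.67) × 5/9 = 133.5722°C.
Linearly onto the Réaumur scale: 0 + (133.5722 / 100) × (80 - 0) = 106.86°Ré.

106.86°Ré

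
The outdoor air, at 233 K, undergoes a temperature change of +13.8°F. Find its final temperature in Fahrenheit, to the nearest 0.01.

-26.47°F

Initial temperature in Celsius: 233 - 273.15 = -40.1500°C.
The 13.8°F change is an interval, so only the factor 5/9 applies: +13.8 × 5/9 = +7.6667°C.
Final Celsius temperature: -40.1500 + 7.6667 = -32.4833°C.
In Fahrenheit: -32.4833 × 1.8 + 32 = -26.47°F.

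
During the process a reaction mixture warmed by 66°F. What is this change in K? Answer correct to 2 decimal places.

36.67 K

Only the scale ratio 5/9 matters for a change in temperature.
66 × 5/9 = 36.67.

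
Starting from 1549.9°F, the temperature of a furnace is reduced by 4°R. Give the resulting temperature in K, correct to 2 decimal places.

Initial temperature in Celsius: (1549.9 - 32) × 5/9 = 843.2778°C.
The 4°R change is an interval, so only the factor 5/9 applies: -4 × 5/9 = -2.2222°C.
Final Celsius temperature: 843.2778 - 2.2222 = 841.0556°C.
In kelvin: 841.0556 + 273.15 = 1114.21 K.

1114.21 K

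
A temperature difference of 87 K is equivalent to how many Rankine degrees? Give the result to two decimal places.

156.60°R

For a temperature interval the offset drops out; only the factor 1.8 applies.
87 × 1.8 = 156.60.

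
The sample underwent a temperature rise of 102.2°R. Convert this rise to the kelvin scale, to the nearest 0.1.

Only the scale ratio 5/9 matters for a change in temperature.
102.2 × 5/9 = 56.8.

56.8 K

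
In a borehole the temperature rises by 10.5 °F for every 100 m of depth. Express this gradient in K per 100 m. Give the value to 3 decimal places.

5.833 K/100 m

Since only a temperature interval is involved, the additive offset between the scales drops out.
A change of 1°F is a change of 5/9 K, so 10.5 × 5/9 = 5.833.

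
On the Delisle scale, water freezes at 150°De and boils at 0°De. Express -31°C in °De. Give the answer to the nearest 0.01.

196.50°De

Linearly onto the Delisle scale: 150 + (-31.0000 / 100) × (0 - 150) = 196.50°De.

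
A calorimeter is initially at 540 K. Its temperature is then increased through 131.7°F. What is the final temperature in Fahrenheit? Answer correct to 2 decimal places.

Initial temperature in Celsius: 540 - 273.15 = 266.8500°C.
The 131.7°F change is an interval, so only the factor 5/9 applies: +131.7 × 5/9 = +73.1667°C.
Final Celsius temperature: 266.8500 + 73.1667 = 340.0167°C.
In Fahrenheit: 340.0167 × 1.8 + 32 = 644.03°F.

644.03°F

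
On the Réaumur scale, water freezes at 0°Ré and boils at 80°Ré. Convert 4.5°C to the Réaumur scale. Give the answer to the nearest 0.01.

3.60°Ré

Linearly onto the Réaumur scale: 0 + (4.5000 / 100) × (80 - 0) = 3.60°Ré.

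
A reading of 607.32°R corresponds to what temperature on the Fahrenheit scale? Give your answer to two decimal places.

147.65°F

In Celsius: (607.32 - 491.67) × 5/9 = 64.2500°C.
In Fahrenheit: 64.2500 × 1.8 + 32 = 147.65°F.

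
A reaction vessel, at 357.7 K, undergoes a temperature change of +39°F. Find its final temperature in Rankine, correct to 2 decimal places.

Initial temperature in Celsius: 357.7 - 273.15 = 84.5500°C.
The 39°F change is an interval, so only the factor 5/9 applies: +39 × 5/9 = +21.6667°C.
Final Celsius temperature: 84.5500 + 21.6667 = 106.2167°C.
In Rankine: 106.2167 × 1.8 + 491.67 = 682.86°R.

682.86°R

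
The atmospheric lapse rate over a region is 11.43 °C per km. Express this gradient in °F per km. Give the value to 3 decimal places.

The quantity depends on a temperature interval, so only the ratio of degree sizes applies; the offset between the scales is irrelevant.
A change of 1°C is a change of 1.8°F, so 11.43 × 1.8 = 20.574.

20.574 °F/km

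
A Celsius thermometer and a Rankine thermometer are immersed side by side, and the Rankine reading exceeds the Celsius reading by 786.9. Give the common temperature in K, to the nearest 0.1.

Let x be the Celsius reading; then the Rankine reading is 1.8·x + 491.67.
(1.8·x + 491.67) - x = 786.9  ⇒  (0.8)·x = 295.23  ⇒  x = 369.0375°C.
In kelvin: 369.0375 + 273.15 = 642.2 K.

642.2 K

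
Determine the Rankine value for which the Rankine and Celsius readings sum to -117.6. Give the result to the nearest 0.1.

100.0°R

Let R be the Rankine reading. The Celsius reading is C = 5/9·R - 273.15.
Require R + C = -117.6: (14/9)·R - 273.15 = -117.6.
R = (-117.6 + 273.15) / (14/9) = 100.0.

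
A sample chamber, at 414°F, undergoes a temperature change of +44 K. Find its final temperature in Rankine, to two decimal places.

Initial temperature in Celsius: (414 - 32) × 5/9 = 212.2222°C.
The 44 K change is an interval; Kelvin and Celsius degrees are the same size, so ΔC = +44°C.
Final Celsius temperature: 212.2222 + 44.0000 = 256.2222°C.
In Rankine: 256.2222 × 1.8 + 491.67 = 952.87°R.

952.87°R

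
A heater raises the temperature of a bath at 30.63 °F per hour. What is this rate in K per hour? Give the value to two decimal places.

The quantity depends on a temperature interval, so only the ratio of degree sizes applies; the offset between the scales is irrelevant.
A change of 1°F is a change of 5/9 K, so 30.63 × 5/9 = 17.02.

17.02 K/hour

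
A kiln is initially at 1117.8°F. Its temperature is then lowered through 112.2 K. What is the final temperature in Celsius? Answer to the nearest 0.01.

491.02°C

Initial temperature in Celsius: (1117.8 - 32) × 5/9 = 603.2222°C.
The 112.2 K change is an interval; Kelvin and Celsius degrees are the same size, so ΔC = -112.2°C.
Final Celsius temperature: 603.2222 - 112.2000 = 491.0222°C.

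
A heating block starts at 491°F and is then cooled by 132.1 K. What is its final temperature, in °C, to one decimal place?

Initial temperature in Celsius: (491 - 32) × 5/9 = 255.0000°C.
The 132.1 K change is an interval; Kelvin and Celsius degrees are the same size, so ΔC = -132.1°C.
Final Celsius temperature: 255.0000 - 132.1000 = 122.9000°C.

122.9°C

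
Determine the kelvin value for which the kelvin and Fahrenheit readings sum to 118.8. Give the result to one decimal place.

206.6 K

Let K be the kelvin reading. The Fahrenheit reading is F = 1.8·K - 459.67.
Require K + F = 118.8: (2.8)·K - 459.67 = 118.8.
K = (118.8 + 459.67) / (2.8) = 206.6.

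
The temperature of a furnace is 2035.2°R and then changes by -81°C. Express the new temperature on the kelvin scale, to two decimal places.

1049.67 K

Initial temperature in Celsius: (2035.2 - 491.67) × 5/9 = 857.5167°C.
Final Celsius temperature: 857.5167 - 81.0000 = 776.5167°C.
In kelvin: 776.5167 + 273.15 = 1049.67 K.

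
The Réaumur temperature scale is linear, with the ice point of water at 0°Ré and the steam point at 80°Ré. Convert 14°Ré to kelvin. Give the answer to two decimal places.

290.65 K

Linear interpolation between the fixed points: C = (14 - 0) × 100 / (80 - 0) = 17.5000°C.
Then 17.5000 + 273.15 = 290.65 K.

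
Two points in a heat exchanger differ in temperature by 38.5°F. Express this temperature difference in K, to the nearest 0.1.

21.4 K

An interval of 1°F corresponds to 5/9 K.
38.5 × 5/9 = 21.4.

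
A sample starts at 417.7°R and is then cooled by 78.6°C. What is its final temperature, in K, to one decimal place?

Initial temperature in Celsius: (417.7 - 491.67) × 5/9 = -41.0944°C.
Final Celsius temperature: -41.0944 - 78.6000 = -119.6944°C.
In kelvin: -119.6944 + 273.15 = 153.5 K.

153.5 K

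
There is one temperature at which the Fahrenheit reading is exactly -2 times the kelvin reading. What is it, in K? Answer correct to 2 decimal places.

120.97 K

Let K be the kelvin reading. The Fahrenheit reading is F = 1.8·K - 459.67.
Require F = -2·K: 1.8·K - 459.67 = -2·K.
(3.8)·K = 459.67  ⇒  K = 120.97.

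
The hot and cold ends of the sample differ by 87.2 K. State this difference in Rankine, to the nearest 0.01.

For a temperature interval the offset drops out; only the factor 1.8 applies.
87.2 × 1.8 = 156.96.

156.96°R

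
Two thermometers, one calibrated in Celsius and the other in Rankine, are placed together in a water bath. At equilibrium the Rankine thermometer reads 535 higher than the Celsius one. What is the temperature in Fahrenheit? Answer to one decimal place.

Let x be the Celsius reading; then the Rankine reading is 1.8·x + 491.67.
(1.8·x + 491.67) - x = 535  ⇒  (0.8)·x = 43.33  ⇒  x = 54.1625°C.
In Fahrenheit: 54.1625 × 1.8 + 32 = 129.5°F.

129.5°F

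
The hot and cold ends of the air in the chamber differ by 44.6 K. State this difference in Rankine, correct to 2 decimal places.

For a temperature interval the offset drops out; only the factor 1.8 applies.
44.6 × 1.8 = 80.28.

80.28°R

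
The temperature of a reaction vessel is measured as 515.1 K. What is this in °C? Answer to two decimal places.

241.95°C

In Celsius: 515.1 - 273.15 = 241.9500°C.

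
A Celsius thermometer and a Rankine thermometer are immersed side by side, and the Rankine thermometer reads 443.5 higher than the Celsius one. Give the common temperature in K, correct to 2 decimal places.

Let x be the Celsius reading; then the Rankine reading is 1.8·x + 491.67.
(1.8·x + 491.67) - x = 443.5  ⇒  (0.8)·x = -48.17  ⇒  x = -60.2125°C.
In kelvin: -60.2125 + 273.15 = 212.94 K.

212.94 K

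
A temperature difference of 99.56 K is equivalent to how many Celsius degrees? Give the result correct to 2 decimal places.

99.56°C

Kelvin and Celsius degrees are the same size, so the interval is unchanged: 99.56.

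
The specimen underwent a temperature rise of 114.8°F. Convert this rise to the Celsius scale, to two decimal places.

63.78°C

For a temperature interval the offset drops out; only the factor 5/9 applies.
114.8 × 5/9 = 63.78.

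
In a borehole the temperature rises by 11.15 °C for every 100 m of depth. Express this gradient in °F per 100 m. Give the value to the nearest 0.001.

Since only a temperature interval is involved, the additive offset between the scales drops out.
A change of 1°C is a change of 1.8°F, so 11.15 × 1.8 = 20.070.

20.070 °F/100 m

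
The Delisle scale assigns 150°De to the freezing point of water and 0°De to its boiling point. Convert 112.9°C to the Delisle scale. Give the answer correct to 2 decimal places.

Linearly onto the Delisle scale: 150 + (112.9000 / 100) × (0 - 150) = -19.35°De.

-19.35°De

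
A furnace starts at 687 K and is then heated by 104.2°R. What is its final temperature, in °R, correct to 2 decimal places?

1340.80°R

Initial temperature in Celsius: 687 - 273.15 = 413.8500°C.
The 104.2°R change is an interval, so only the factor 5/9 applies: +104.2 × 5/9 = +57.8889°C.
Final Celsius temperature: 413.8500 + 57.8889 = 471.7389°C.
In Rankine: 471.7389 × 1.8 + 491.67 = 1340.80°R.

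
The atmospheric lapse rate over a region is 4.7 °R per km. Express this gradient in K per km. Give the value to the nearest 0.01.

2.61 K/km

The quantity depends on a temperature interval, so only the ratio of degree sizes applies; the offset between the scales is irrelevant.
A change of 1°R is a change of 5/9 K, so 4.7 × 5/9 = 2.61.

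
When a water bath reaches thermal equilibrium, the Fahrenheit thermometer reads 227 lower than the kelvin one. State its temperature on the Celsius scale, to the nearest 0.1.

Let x be the kelvin reading; then the Fahrenheit reading is 1.8·x - 459.67.
(1.8·x - 459.67) - x = -227  ⇒  (0.8)·x = 232.67  ⇒  x = 290.8375 K.
In Celsius: 290.8375 - 273.15 = 17.7°C.

17.7°C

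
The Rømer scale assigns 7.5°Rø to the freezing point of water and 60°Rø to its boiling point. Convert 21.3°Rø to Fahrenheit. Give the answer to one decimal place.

Linear interpolation between the fixed points: C = (21.3 - 7.5) × 100 / (60 - 7.5) = 26.2857°C.
Then 26.2857 × 1.8 + 32 = 79.3°F.

79.3°F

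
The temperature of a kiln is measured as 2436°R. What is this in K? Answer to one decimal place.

In Celsius: (2436 - 491.67) × 5/9 = 1080.1833°C.
In kelvin: 1080.1833 + 273.15 = 1353.3 K.

1353.3 K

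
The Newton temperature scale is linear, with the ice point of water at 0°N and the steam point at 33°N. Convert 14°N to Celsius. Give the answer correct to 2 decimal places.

42.42°C

Linear interpolation between the fixed points: C = (14 - 0) × 100 / (33 - 0) = 42.4242°C.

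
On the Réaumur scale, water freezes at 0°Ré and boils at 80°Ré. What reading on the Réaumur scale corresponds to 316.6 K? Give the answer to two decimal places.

34.76°Ré

First in Celsius: 316.6 - 273.15 = 43.4500°C.
Linearly onto the Réaumur scale: 0 + (43.4500 / 100) × (80 - 0) = 34.76°Ré.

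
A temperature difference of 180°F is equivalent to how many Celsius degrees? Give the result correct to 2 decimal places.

Only the scale ratio 5/9 matters for a change in temperature.
180 × 5/9 = 100.00.

100.00°C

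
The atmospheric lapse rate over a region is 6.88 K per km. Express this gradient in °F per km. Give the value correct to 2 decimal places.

12.38 °F/km

The quantity depends on a temperature interval, so only the ratio of degree sizes applies; the offset between the scales is irrelevant.
A change of 1 K is a change of 1.8°F, so 6.88 × 1.8 = 12.38.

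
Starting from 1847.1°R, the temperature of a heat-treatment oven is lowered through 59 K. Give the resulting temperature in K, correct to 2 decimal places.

Initial temperature in Celsius: (1847.1 - 491.67) × 5/9 = 753.0167°C.
The 59 K change is an interval; Kelvin and Celsius degrees are the same size, so ΔC = -59°C.
Final Celsius temperature: 753.0167 - 59.0000 = 694.0167°C.
In kelvin: 694.0167 + 273.15 = 967.17 K.

967.17 K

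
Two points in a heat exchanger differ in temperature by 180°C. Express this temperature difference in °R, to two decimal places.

Only the scale ratio 1.8 matters for a change in temperature.
180 × 1.8 = 324.00.

324.00°R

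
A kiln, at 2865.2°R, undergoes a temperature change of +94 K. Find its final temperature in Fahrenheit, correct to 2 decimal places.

Initial temperature in Celsius: (2865.2 - 491.67) × 5/9 = 1318.6278°C.
The 94 K change is an interval; Kelvin and Celsius degrees are the same size, so ΔC = +94°C.
Final Celsius temperature: 1318.6278 + 94.0000 = 1412.6278°C.
In Fahrenheit: 1412.6278 × 1.8 + 32 = 2574.73°F.

2574.73°F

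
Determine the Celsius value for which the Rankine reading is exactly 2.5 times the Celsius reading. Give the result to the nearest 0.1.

Let C be the Celsius reading. The Rankine reading is R = 1.8·C + 491.67.
Require R = 2.5·C: 1.8·C + 491.67 = 2.5·C.
(-0.7)·C = -491.67  ⇒  C = 702.4.

702.4°C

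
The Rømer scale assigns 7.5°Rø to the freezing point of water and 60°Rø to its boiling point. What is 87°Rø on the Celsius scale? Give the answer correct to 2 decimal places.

Linear interpolation between the fixed points: C = (87 - 7.5) × 100 / (60 - 7.5) = 151.4286°C.

151.43°C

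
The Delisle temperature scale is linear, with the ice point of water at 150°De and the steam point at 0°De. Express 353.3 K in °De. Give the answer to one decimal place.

29.8°De

First in Celsius: 353.3 - 273.15 = 80.1500°C.
Linearly onto the Delisle scale: 150 + (80.1500 / 100) × (0 - 150) = 29.8°De.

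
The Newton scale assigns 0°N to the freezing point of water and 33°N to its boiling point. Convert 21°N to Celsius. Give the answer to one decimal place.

Linear interpolation between the fixed points: C = (21 - 0) × 100 / (33 - 0) = 63.6364°C.

63.6°C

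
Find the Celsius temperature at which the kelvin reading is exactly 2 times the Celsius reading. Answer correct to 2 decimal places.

Let C be the Celsius reading. The kelvin reading is K = 1·C + 273.15.
Require K = 2·C: 1·C + 273.15 = 2·C.
(-1)·C = -273.15  ⇒  C = 273.15.

273.15°C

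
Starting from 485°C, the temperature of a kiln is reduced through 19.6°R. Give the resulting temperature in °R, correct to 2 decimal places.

1345.07°R

The 19.6°R change is an interval, so only the factor 5/9 applies: -19.6 × 5/9 = -10.8889°C.
Final Celsius temperature: 485.0000 - 10.8889 = 474.1111°C.
In Rankine: 474.1111 × 1.8 + 491.67 = 1345.07°R.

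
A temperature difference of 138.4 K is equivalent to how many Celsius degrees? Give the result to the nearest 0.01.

Kelvin and Celsius degrees are the same size, so the interval is unchanged: 138.40.

138.40°C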